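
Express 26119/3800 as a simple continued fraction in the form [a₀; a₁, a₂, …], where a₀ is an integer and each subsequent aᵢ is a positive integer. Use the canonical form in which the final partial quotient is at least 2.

[6; 1, 6, 1, 9, 48]

⌊26119/3800⌋ = 6, remainder 3319
⌊3800/3319⌋ = 1, remainder 481
⌊3319/481⌋ = 6, remainder 433
⌊481/433⌋ = 1, remainder 48
⌊433/48⌋ = 9, remainder 1
⌊48/1⌋ = 48, remainder 0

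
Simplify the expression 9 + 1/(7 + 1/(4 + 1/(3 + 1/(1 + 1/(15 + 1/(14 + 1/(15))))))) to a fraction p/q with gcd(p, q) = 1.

3755569/410974

Work from the innermost term outward:
Start with 15.
14 + 1/(15/1) = 14 + 1/15 = 211/15
15 + 1/(211/15) = 15 + 15/211 = 3180/211
1 + 1/(3180/211) = 1 + 211/3180 = 3391/3180
3 + 1/(3391/3180) = 3 + 3180/3391 = 13353/3391
4 + 1/(13353/3391) = 4 + 3391/13353 = 56803/13353
7 + 1/(56803/13353) = 7 + 13353/56803 = 410974/56803
9 + 1/(410974/56803) = 9 + 56803/410974 = 3755569/410974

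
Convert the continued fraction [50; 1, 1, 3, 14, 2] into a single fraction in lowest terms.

10468/207

Collapse the nested fraction from the inside out:
Start with 2.
14 + 1/(2/1) = 14 + 1/2 = 29/2
3 + 1/(29/2) = 3 + 2/29 = 89/29
1 + 1/(89/29) = 1 + 29/89 = 118/89
1 + 1/(118/89) = 1 + 89/118 = 207/118
50 + 1/(207/118) = 50 + 118/207 = 10468/207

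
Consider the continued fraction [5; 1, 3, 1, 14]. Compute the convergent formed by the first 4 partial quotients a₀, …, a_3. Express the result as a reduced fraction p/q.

a_0 = 5: 5/1
a_1 = 1: 6/1
a_2 = 3: 23/4
a_3 = 1: 29/5

29/5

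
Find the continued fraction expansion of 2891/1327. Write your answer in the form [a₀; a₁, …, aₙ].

2891 ÷ 1327 → quotient 2, remainder 237
1327 ÷ 237 → quotient 5, remainder 142
237 ÷ 142 → quotient 1, remainder 95
142 ÷ 95 → quotient 1, remainder 47
95 ÷ 47 → quotient 2, remainder 1
47 ÷ 1 → quotient 47, remainder 0

[2; 5, 1, 1, 2, 47]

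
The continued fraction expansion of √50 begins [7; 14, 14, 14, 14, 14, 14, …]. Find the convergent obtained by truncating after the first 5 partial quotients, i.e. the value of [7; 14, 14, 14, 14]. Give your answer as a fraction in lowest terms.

275807/39005

a_0 = 7: 7/1
a_1 = 14: 99/14
a_2 = 14: 1393/197
a_3 = 14: 19601/2772
a_4 = 14: 275807/39005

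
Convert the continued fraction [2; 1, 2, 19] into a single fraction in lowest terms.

Build up convergents one term at a time:
a_0 = 2: 2/1
a_1 = 1: 3/1
a_2 = 2: 8/3
a_3 = 19: 155/58

155/58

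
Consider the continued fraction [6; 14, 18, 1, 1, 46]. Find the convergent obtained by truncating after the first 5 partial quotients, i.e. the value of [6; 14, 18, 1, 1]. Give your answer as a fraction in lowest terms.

3157/520

Use the convergent recurrence hₖ = aₖ·hₖ₋₁ + hₖ₋₂ (and likewise for the denominators kₖ):
a_0 = 6: 6/1
a_1 = 14: 85/14
a_2 = 18: 1536/253
a_3 = 1: 1621/267
a_4 = 1: 3157/520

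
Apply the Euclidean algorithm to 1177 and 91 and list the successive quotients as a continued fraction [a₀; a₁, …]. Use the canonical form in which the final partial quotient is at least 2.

[12; 1, 14, 6]

1177 = 12·91 + 85, so a_0 = 12
91 = 1·85 + 6, so a_1 = 1
85 = 14·6 + 1, so a_2 = 14
6 = 6·1 + 0, so a_3 = 6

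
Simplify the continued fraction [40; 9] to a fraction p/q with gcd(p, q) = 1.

361/9

a_0 = 40: 40/1
a_1 = 9: 361/9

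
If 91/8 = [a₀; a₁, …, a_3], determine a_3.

2

⌊91/8⌋ = 11, remainder 3
⌊8/3⌋ = 2, remainder 2
⌊3/2⌋ = 1, remainder 1
⌊2/1⌋ = 2, remainder 0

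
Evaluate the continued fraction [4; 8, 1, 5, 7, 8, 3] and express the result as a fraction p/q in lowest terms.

Start with 3.
8 + 1/(3/1) = 8 + 1/3 = 25/3
7 + 1/(25/3) = 7 + 3/25 = 178/25
5 + 1/(178/25) = 5 + 25/178 = 915/178
1 + 1/(915/178) = 1 + 178/915 = 1093/915
8 + 1/(1093/915) = 8 + 915/1093 = 9659/1093
4 + 1/(9659/1093) = 4 + 1093/9659 = 39729/9659

39729/9659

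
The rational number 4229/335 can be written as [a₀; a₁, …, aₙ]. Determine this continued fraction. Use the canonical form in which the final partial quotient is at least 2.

[12; 1, 1, 1, 1, 1, 13, 3]

Repeatedly divide and take the remainder:
4229 = 12·335 + 209, so a_0 = 12
335 = 1·209 + 126, so a_1 = 1
209 = 1·126 + 83, so a_2 = 1
126 = 1·83 + 43, so a_3 = 1
83 = 1·43 + 40, so a_4 = 1
43 = 1·40 + 3, so a_5 = 1
40 = 13·3 + 1, so a_6 = 13
3 = 3·1 + 0, so a_7 = 3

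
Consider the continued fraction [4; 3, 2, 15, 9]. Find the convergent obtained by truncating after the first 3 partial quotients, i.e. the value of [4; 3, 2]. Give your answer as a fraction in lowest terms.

30/7

Starting at the tail and folding back:
Start with 2.
3 + 1/(2/1) = 3 + 1/2 = 7/2
4 + 1/(7/2) = 4 + 2/7 = 30/7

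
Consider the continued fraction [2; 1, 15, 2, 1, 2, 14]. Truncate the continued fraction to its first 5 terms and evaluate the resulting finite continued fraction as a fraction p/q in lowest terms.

Start with 1.
2 + 1/(1/1) = 2 + 1/1 = 3/1
15 + 1/(3/1) = 15 + 1/3 = 46/3
1 + 1/(46/3) = 1 + 3/46 = 49/46
2 + 1/(49/46) = 2 + 46/49 = 144/49

144/49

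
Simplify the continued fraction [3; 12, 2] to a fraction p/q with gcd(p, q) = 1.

77/25

Use the convergent recurrence hₖ = aₖ·hₖ₋₁ + hₖ₋₂ (and likewise for the denominators kₖ):
a_0 = 3: 3/1
a_1 = 12: 37/12
a_2 = 2: 77/25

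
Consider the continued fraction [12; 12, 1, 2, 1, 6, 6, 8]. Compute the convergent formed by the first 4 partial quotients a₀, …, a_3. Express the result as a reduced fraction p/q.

459/38

Compute successive convergents:
a_0 = 12: 12/1
a_1 = 12: 145/12
a_2 = 1: 157/13
a_3 = 2: 459/38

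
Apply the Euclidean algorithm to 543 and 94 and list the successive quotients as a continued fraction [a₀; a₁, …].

[5; 1, 3, 2, 10]

543 ÷ 94 → quotient 5, remainder 73
94 ÷ 73 → quotient 1, remainder 21
73 ÷ 21 → quotient 3, remainder 10
21 ÷ 10 → quotient 2, remainder 1
10 ÷ 1 → quotient 10, remainder 0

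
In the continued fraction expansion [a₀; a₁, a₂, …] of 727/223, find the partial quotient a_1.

Run the Euclidean algorithm, recording each quotient:
727 = 3·223 + 58, so a_0 = 3
223 = 3·58 + 49, so a_1 = 3

3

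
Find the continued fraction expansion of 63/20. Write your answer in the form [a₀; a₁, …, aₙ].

63 = 3·20 + 3, so a_0 = 3
20 = 6·3 + 2, so a_1 = 6
3 = 1·2 + 1, so a_2 = 1
2 = 2·1 + 0, so a_3 = 2

[3; 6, 1, 2]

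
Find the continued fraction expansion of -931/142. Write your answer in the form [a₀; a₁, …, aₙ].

[-7; 2, 3, 1, 15]

-931 = -7·142 + 63, so a_0 = -7
142 = 2·63 + 16, so a_1 = 2
63 = 3·16 + 15, so a_2 = 3
16 = 1·15 + 1, so a_3 = 1
15 = 15·1 + 0, so a_4 = 15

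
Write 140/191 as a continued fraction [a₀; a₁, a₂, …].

[0; 1, 2, 1, 2, 1, 12]

Repeatedly divide and take the remainder:
⌊140/191⌋ = 0, remainder 140
⌊191/140⌋ = 1, remainder 51
⌊140/51⌋ = 2, remainder 38
⌊51/38⌋ = 1, remainder 13
⌊38/13⌋ = 2, remainder 12
⌊13/12⌋ = 1, remainder 1
⌊12/1⌋ = 12, remainder 0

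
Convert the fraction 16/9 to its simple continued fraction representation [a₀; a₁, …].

[1; 1, 3, 2]

16 ÷ 9 → quotient 1, remainder 7
9 ÷ 7 → quotient 1, remainder 2
7 ÷ 2 → quotient 3, remainder 1
2 ÷ 1 → quotient 2, remainder 0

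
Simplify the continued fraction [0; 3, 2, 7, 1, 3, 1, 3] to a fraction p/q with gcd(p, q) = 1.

315/1093

Collapse the nested fraction from the inside out:
Start with 3.
1 + 1/(3/1) = 1 + 1/3 = 4/3
3 + 1/(4/3) = 3 + 3/4 = 15/4
1 + 1/(15/4) = 1 + 4/15 = 19/15
7 + 1/(19/15) = 7 + 15/19 = 148/19
2 + 1/(148/19) = 2 + 19/148 = 315/148
3 + 1/(315/148) = 3 + 148/315 = 1093/315
0 + 1/(1093/315) = 0 + 315/1093 = 315/1093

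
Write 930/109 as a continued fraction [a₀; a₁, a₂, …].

[8; 1, 1, 7, 3, 2]

⌊930/109⌋ = 8, remainder 58
⌊109/58⌋ = 1, remainder 51
⌊58/51⌋ = 1, remainder 7
⌊51/7⌋ = 7, remainder 2
⌊7/2⌋ = 3, remainder 1
⌊2/1⌋ = 2, remainder 0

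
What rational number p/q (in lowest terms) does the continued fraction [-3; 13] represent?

Start with 13.
-3 + 1/(13/1) = -3 + 1/13 = -38/13

-38/13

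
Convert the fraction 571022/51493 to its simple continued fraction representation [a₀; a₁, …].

[11; 11, 5, 11, 2, 3, 1, 8]

Run the Euclidean algorithm, recording each quotient:
571022 = 11·51493 + 4599, so a_0 = 11
51493 = 11·4599 + 904, so a_1 = 11
4599 = 5·904 + 79, so a_2 = 5
904 = 11·79 + 35, so a_3 = 11
79 = 2·35 + 9, so a_4 = 2
35 = 3·9 + 8, so a_5 = 3
9 = 1·8 + 1, so a_6 = 1
8 = 8·1 + 0, so a_7 = 8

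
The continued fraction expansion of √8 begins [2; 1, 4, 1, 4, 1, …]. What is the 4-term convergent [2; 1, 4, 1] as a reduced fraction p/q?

17/6

Start with 1.
4 + 1/(1/1) = 4 + 1/1 = 5/1
1 + 1/(5/1) = 1 + 1/5 = 6/5
2 + 1/(6/5) = 2 + 5/6 = 17/6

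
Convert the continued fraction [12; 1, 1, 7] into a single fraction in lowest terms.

a_0 = 12: 12/1
a_1 = 1: 13/1
a_2 = 1: 25/2
a_3 = 7: 188/15

188/15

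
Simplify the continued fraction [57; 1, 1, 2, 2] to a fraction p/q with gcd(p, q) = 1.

691/12

Start with 2.
2 + 1/(2/1) = 2 + 1/2 = 5/2
1 + 1/(5/2) = 1 + 2/5 = 7/5
1 + 1/(7/5) = 1 + 5/7 = 12/7
57 + 1/(12/7) = 57 + 7/12 = 691/12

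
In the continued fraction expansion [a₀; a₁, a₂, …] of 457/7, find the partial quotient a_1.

Apply division with remainder until the remainder is 0:
457 = 65·7 + 2, so a_0 = 65
7 = 3·2 + 1, so a_1 = 3

3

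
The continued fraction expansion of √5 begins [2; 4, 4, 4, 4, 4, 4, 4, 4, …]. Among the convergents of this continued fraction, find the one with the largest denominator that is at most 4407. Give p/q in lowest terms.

2889/1292

a_0 = 2: 2/1  (≤ bound)
a_1 = 4: 9/4  (≤ bound)
a_2 = 4: 38/17  (≤ bound)
a_3 = 4: 161/72  (≤ bound)
a_4 = 4: 682/305  (≤ bound)
a_5 = 4: 2889/1292  (≤ bound)
a_6 = 4: 12238/5473  (> 4407, stop)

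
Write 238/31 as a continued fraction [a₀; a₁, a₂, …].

⌊238/31⌋ = 7, remainder 21
⌊31/21⌋ = 1, remainder 10
⌊21/10⌋ = 2, remainder 1
⌊10/1⌋ = 10, remainder 0

[7; 1, 2, 10]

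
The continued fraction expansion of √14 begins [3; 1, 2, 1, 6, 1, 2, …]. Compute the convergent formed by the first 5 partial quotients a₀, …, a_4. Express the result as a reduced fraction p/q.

101/27

Start with 6.
1 + 1/(6/1) = 1 + 1/6 = 7/6
2 + 1/(7/6) = 2 + 6/7 = 20/7
1 + 1/(20/7) = 1 + 7/20 = 27/20
3 + 1/(27/20) = 3 + 20/27 = 101/27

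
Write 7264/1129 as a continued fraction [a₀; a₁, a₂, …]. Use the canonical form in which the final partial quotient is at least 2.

7264 ÷ 1129 → quotient 6, remainder 490
1129 ÷ 490 → quotient 2, remainder 149
490 ÷ 149 → quotient 3, remainder 43
149 ÷ 43 → quotient 3, remainder 20
43 ÷ 20 → quotient 2, remainder 3
20 ÷ 3 → quotient 6, remainder 2
3 ÷ 2 → quotient 1, remainder 1
2 ÷ 1 → quotient 2, remainder 0

[6; 2, 3, 3, 2, 6, 1, 2]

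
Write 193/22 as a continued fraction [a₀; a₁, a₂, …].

⌊193/22⌋ = 8, remainder 17
⌊22/17⌋ = 1, remainder 5
⌊17/5⌋ = 3, remainder 2
⌊5/2⌋ = 2, remainder 1
⌊2/1⌋ = 2, remainder 0

[8; 1, 3, 2, 2]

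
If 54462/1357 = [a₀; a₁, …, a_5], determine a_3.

5

54462 = 40·1357 + 182, so a_0 = 40
1357 = 7·182 + 83, so a_1 = 7
182 = 2·83 + 16, so a_2 = 2
83 = 5·16 + 3, so a_3 = 5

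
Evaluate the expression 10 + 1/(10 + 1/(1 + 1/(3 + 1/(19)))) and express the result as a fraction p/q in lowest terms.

8357/828

a_0 = 10: 10/1
a_1 = 10: 101/10
a_2 = 1: 111/11
a_3 = 3: 434/43
a_4 = 19: 8357/828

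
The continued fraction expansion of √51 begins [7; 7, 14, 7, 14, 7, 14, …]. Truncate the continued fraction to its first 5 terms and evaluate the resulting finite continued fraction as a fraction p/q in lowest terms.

70693/9899

a_0 = 7: 7/1
a_1 = 7: 50/7
a_2 = 14: 707/99
a_3 = 7: 4999/700
a_4 = 14: 70693/9899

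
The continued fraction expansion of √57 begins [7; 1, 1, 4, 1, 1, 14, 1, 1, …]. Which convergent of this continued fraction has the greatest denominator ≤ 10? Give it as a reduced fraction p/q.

68/9

a_0 = 7: 7/1  (≤ bound)
a_1 = 1: 8/1  (≤ bound)
a_2 = 1: 15/2  (≤ bound)
a_3 = 4: 68/9  (≤ bound)
a_4 = 1: 83/11  (> 10, stop)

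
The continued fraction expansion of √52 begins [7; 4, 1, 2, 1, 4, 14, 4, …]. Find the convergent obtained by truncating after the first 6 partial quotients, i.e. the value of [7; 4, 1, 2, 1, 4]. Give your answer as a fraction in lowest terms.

Use the convergent recurrence hₖ = aₖ·hₖ₋₁ + hₖ₋₂ (and likewise for the denominators kₖ):
a_0 = 7: 7/1
a_1 = 4: 29/4
a_2 = 1: 36/5
a_3 = 2: 101/14
a_4 = 1: 137/19
a_5 = 4: 649/90

649/90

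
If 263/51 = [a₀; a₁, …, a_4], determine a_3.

1

⌊263/51⌋ = 5, remainder 8
⌊51/8⌋ = 6, remainder 3
⌊8/3⌋ = 2, remainder 2
⌊3/2⌋ = 1, remainder 1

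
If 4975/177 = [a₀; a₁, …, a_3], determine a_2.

3

Repeatedly divide and take the remainder:
4975 ÷ 177 → quotient 28, remainder 19
177 ÷ 19 → quotient 9, remainder 6
19 ÷ 6 → quotient 3, remainder 1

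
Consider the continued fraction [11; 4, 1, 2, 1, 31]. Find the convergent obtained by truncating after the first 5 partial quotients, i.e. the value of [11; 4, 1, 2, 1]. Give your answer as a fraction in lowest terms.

a_0 = 11: 11/1
a_1 = 4: 45/4
a_2 = 1: 56/5
a_3 = 2: 157/14
a_4 = 1: 213/19

213/19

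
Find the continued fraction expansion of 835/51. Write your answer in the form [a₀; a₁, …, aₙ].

[16; 2, 1, 2, 6]

835 = 16·51 + 19, so a_0 = 16
51 = 2·19 + 13, so a_1 = 2
19 = 1·13 + 6, so a_2 = 1
13 = 2·6 + 1, so a_3 = 2
6 = 6·1 + 0, so a_4 = 6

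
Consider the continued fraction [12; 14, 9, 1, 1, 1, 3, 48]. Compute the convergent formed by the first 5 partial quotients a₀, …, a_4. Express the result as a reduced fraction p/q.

Collapse the nested fraction from the inside out:
Start with 1.
1 + 1/(1/1) = 1 + 1/1 = 2/1
9 + 1/(2/1) = 9 + 1/2 = 19/2
14 + 1/(19/2) = 14 + 2/19 = 268/19
12 + 1/(268/19) = 12 + 19/268 = 3235/268

3235/268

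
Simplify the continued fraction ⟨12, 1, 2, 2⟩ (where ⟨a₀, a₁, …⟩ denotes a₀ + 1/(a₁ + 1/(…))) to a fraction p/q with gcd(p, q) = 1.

89/7

Starting at the tail and folding back:
Start with 2.
2 + 1/(2/1) = 2 + 1/2 = 5/2
1 + 1/(5/2) = 1 + 2/5 = 7/5
12 + 1/(7/5) = 12 + 5/7 = 89/7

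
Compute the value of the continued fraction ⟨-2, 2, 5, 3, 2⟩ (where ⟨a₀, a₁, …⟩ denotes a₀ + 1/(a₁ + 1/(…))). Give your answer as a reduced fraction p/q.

Use the convergent recurrence hₖ = aₖ·hₖ₋₁ + hₖ₋₂ (and likewise for the denominators kₖ):
a_0 = -2: -2/1
a_1 = 2: -3/2
a_2 = 5: -17/11
a_3 = 3: -54/35
a_4 = 2: -125/81

-125/81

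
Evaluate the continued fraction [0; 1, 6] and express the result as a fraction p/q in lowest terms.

a_0 = 0: 0/1
a_1 = 1: 1/1
a_2 = 6: 6/7

6/7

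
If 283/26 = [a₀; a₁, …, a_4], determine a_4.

2

⌊283/26⌋ = 10, remainder 23
⌊26/23⌋ = 1, remainder 3
⌊23/3⌋ = 7, remainder 2
⌊3/2⌋ = 1, remainder 1
⌊2/1⌋ = 2, remainder 0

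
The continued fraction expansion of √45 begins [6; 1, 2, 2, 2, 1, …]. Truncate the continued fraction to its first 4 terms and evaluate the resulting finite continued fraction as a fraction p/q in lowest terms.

Starting at the tail and folding back:
Start with 2.
2 + 1/(2/1) = 2 + 1/2 = 5/2
1 + 1/(5/2) = 1 + 2/5 = 7/5
6 + 1/(7/5) = 6 + 5/7 = 47/7

47/7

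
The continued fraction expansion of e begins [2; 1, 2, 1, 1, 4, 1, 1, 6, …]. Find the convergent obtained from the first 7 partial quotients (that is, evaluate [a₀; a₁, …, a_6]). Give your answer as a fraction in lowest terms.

Work from the innermost term outward:
Start with 1.
4 + 1/(1/1) = 4 + 1/1 = 5/1
1 + 1/(5/1) = 1 + 1/5 = 6/5
1 + 1/(6/5) = 1 + 5/6 = 11/6
2 + 1/(11/6) = 2 + 6/11 = 28/11
1 + 1/(28/11) = 1 + 11/28 = 39/28
2 + 1/(39/28) = 2 + 28/39 = 106/39

106/39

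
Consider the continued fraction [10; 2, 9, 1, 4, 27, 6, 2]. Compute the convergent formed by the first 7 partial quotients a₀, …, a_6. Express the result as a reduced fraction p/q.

177197/16915

Compute successive convergents:
a_0 = 10: 10/1
a_1 = 2: 21/2
a_2 = 9: 199/19
a_3 = 1: 220/21
a_4 = 4: 1079/103
a_5 = 27: 29353/2802
a_6 = 6: 177197/16915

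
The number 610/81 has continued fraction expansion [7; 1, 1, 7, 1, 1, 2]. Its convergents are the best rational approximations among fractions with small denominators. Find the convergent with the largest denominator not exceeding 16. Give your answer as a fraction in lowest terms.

a_0 = 7: 7/1  (≤ bound)
a_1 = 1: 8/1  (≤ bound)
a_2 = 1: 15/2  (≤ bound)
a_3 = 7: 113/15  (≤ bound)
a_4 = 1: 128/17  (> 16, stop)

113/15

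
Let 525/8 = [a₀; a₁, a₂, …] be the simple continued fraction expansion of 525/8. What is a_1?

525 ÷ 8 → quotient 65, remainder 5
8 ÷ 5 → quotient 1, remainder 3

1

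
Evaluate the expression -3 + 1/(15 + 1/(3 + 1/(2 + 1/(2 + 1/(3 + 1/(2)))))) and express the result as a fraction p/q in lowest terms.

-5969/2034

Start with 2.
3 + 1/(2/1) = 3 + 1/2 = 7/2
2 + 1/(7/2) = 2 + 2/7 = 16/7
2 + 1/(16/7) = 2 + 7/16 = 39/16
3 + 1/(39/16) = 3 + 16/39 = 133/39
15 + 1/(133/39) = 15 + 39/133 = 2034/133
-3 + 1/(2034/133) = -3 + 133/2034 = -5969/2034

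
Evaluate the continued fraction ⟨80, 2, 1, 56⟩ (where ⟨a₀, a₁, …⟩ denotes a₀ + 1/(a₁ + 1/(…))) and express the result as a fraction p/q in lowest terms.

13657/170

Start with 56.
1 + 1/(56/1) = 1 + 1/56 = 57/56
2 + 1/(57/56) = 2 + 56/57 = 170/57
80 + 1/(170/57) = 80 + 57/170 = 13657/170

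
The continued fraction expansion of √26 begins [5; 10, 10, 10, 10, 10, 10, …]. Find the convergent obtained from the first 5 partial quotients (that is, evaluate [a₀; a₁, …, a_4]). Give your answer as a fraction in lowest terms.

52525/10301

Use the convergent recurrence hₖ = aₖ·hₖ₋₁ + hₖ₋₂ (and likewise for the denominators kₖ):
a_0 = 5: 5/1
a_1 = 10: 51/10
a_2 = 10: 515/101
a_3 = 10: 5201/1020
a_4 = 10: 52525/10301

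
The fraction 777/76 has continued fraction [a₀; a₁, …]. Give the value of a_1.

Repeatedly divide and take the remainder:
777 = 10·76 + 17, so a_0 = 10
76 = 4·17 + 8, so a_1 = 4

4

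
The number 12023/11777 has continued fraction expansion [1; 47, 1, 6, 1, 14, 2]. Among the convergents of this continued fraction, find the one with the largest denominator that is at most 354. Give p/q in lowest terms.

342/335

List convergents until the denominator exceeds the bound:
a_0 = 1: 1/1  (≤ bound)
a_1 = 47: 48/47  (≤ bound)
a_2 = 1: 49/48  (≤ bound)
a_3 = 6: 342/335  (≤ bound)
a_4 = 1: 391/383  (> 354, stop)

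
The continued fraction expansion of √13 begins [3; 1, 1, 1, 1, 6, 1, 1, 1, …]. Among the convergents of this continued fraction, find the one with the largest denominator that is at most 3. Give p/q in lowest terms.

a_0 = 3: 3/1  (≤ bound)
a_1 = 1: 4/1  (≤ bound)
a_2 = 1: 7/2  (≤ bound)
a_3 = 1: 11/3  (≤ bound)
a_4 = 1: 18/5  (> 3, stop)

11/3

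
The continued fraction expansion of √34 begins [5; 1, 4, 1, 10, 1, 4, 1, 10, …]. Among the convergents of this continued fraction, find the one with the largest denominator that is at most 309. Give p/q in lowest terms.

414/71

a_0 = 5: 5/1  (≤ bound)
a_1 = 1: 6/1  (≤ bound)
a_2 = 4: 29/5  (≤ bound)
a_3 = 1: 35/6  (≤ bound)
a_4 = 10: 379/65  (≤ bound)
a_5 = 1: 414/71  (≤ bound)
a_6 = 4: 2035/349  (> 309, stop)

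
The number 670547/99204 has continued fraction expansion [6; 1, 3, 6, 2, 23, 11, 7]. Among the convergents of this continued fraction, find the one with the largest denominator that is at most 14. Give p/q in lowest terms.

27/4

a_0 = 6: 6/1  (≤ bound)
a_1 = 1: 7/1  (≤ bound)
a_2 = 3: 27/4  (≤ bound)
a_3 = 6: 169/25  (> 14, stop)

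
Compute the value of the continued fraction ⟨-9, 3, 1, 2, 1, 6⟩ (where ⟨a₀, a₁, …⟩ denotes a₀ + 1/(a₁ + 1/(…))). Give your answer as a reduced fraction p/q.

-882/101

Use the convergent recurrence hₖ = aₖ·hₖ₋₁ + hₖ₋₂ (and likewise for the denominators kₖ):
a_0 = -9: -9/1
a_1 = 3: -26/3
a_2 = 1: -35/4
a_3 = 2: -96/11
a_4 = 1: -131/15
a_5 = 6: -882/101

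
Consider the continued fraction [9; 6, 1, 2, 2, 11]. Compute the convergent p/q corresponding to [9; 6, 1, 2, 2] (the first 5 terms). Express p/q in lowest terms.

Starting at the tail and folding back:
Start with 2.
2 + 1/(2/1) = 2 + 1/2 = 5/2
1 + 1/(5/2) = 1 + 2/5 = 7/5
6 + 1/(7/5) = 6 + 5/7 = 47/7
9 + 1/(47/7) = 9 + 7/47 = 430/47

430/47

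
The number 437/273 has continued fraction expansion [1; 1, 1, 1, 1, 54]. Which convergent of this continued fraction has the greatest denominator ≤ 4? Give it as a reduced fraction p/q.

a_0 = 1: 1/1  (≤ bound)
a_1 = 1: 2/1  (≤ bound)
a_2 = 1: 3/2  (≤ bound)
a_3 = 1: 5/3  (≤ bound)
a_4 = 1: 8/5  (> 4, stop)

5/3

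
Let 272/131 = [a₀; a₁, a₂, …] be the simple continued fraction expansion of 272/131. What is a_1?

13

⌊272/131⌋ = 2, remainder 10
⌊131/10⌋ = 13, remainder 1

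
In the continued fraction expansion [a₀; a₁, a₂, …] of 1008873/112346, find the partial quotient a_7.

Run the Euclidean algorithm, recording each quotient:
⌊1008873/112346⌋ = 8, remainder 110105
⌊112346/110105⌋ = 1, remainder 2241
⌊110105/2241⌋ = 49, remainder 296
⌊2241/296⌋ = 7, remainder 169
⌊296/169⌋ = 1, remainder 127
⌊169/127⌋ = 1, remainder 42
⌊127/42⌋ = 3, remainder 1
⌊42/1⌋ = 42, remainder 0

42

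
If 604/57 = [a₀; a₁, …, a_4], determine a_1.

1

604 ÷ 57 → quotient 10, remainder 34
57 ÷ 34 → quotient 1, remainder 23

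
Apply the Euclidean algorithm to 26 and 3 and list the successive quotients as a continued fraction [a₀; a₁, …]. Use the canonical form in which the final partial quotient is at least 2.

26 = 8·3 + 2, so a_0 = 8
3 = 1·2 + 1, so a_1 = 1
2 = 2·1 + 0, so a_2 = 2

[8; 1, 2]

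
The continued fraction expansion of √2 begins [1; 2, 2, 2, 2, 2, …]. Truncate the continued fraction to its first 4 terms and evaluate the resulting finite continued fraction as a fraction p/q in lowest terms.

a_0 = 1: 1/1
a_1 = 2: 3/2
a_2 = 2: 7/5
a_3 = 2: 17/12

17/12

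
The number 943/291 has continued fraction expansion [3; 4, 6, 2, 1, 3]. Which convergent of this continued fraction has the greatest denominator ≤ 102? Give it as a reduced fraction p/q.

a_0 = 3: 3/1  (≤ bound)
a_1 = 4: 13/4  (≤ bound)
a_2 = 6: 81/25  (≤ bound)
a_3 = 2: 175/54  (≤ bound)
a_4 = 1: 256/79  (≤ bound)
a_5 = 3: 943/291  (> 102, stop)

256/79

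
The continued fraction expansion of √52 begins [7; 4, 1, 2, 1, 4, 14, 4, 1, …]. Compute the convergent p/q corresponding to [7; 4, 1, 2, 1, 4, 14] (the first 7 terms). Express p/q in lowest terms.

Work from the innermost term outward:
Start with 14.
4 + 1/(14/1) = 4 + 1/14 = 57/14
1 + 1/(57/14) = 1 + 14/57 = 71/57
2 + 1/(71/57) = 2 + 57/71 = 199/71
1 + 1/(199/71) = 1 + 71/199 = 270/199
4 + 1/(270/199) = 4 + 199/270 = 1279/270
7 + 1/(1279/270) = 7 + 270/1279 = 9223/1279

9223/1279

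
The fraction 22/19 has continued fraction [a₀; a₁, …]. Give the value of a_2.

Run the Euclidean algorithm, recording each quotient:
22 = 1·19 + 3, so a_0 = 1
19 = 6·3 + 1, so a_1 = 6
3 = 3·1 + 0, so a_2 = 3

3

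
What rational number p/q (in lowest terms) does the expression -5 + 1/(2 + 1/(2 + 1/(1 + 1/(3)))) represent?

-119/26

a_0 = -5: -5/1
a_1 = 2: -9/2
a_2 = 2: -23/5
a_3 = 1: -32/7
a_4 = 3: -119/26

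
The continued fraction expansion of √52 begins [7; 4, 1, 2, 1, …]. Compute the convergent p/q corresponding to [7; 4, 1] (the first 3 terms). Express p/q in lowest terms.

36/5

Collapse the nested fraction from the inside out:
Start with 1.
4 + 1/(1/1) = 4 + 1/1 = 5/1
7 + 1/(5/1) = 7 + 1/5 = 36/5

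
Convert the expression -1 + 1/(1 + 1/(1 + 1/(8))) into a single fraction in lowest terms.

Start with 8.
1 + 1/(8/1) = 1 + 1/8 = 9/8
1 + 1/(9/8) = 1 + 8/9 = 17/9
-1 + 1/(17/9) = -1 + 9/17 = -8/17

-8/17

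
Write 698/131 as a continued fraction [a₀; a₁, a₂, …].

698 = 5·131 + 43, so a_0 = 5
131 = 3·43 + 2, so a_1 = 3
43 = 21·2 + 1, so a_2 = 21
2 = 2·1 + 0, so a_3 = 2

[5; 3, 21, 2]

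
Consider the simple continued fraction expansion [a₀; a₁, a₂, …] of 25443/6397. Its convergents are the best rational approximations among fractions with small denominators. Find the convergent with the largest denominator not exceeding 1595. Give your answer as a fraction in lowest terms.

2983/750

a_0 = 3: 3/1  (≤ bound)
a_1 = 1: 4/1  (≤ bound)
a_2 = 43: 175/44  (≤ bound)
a_3 = 8: 1404/353  (≤ bound)
a_4 = 1: 1579/397  (≤ bound)
a_5 = 1: 2983/750  (≤ bound)
a_6 = 8: 25443/6397  (> 1595, stop)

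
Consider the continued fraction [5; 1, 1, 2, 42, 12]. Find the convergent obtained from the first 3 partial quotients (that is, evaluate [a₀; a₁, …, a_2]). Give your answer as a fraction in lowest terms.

a_0 = 5: 5/1
a_1 = 1: 6/1
a_2 = 1: 11/2

11/2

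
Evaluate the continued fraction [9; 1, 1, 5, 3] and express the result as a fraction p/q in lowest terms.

334/35

Use the convergent recurrence hₖ = aₖ·hₖ₋₁ + hₖ₋₂ (and likewise for the denominators kₖ):
a_0 = 9: 9/1
a_1 = 1: 10/1
a_2 = 1: 19/2
a_3 = 5: 105/11
a_4 = 3: 334/35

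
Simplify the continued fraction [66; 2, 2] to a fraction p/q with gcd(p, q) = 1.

a_0 = 66: 66/1
a_1 = 2: 133/2
a_2 = 2: 332/5

332/5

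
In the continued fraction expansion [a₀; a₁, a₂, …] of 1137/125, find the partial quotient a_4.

2

⌊1137/125⌋ = 9, remainder 12
⌊125/12⌋ = 10, remainder 5
⌊12/5⌋ = 2, remainder 2
⌊5/2⌋ = 2, remainder 1
⌊2/1⌋ = 2, remainder 0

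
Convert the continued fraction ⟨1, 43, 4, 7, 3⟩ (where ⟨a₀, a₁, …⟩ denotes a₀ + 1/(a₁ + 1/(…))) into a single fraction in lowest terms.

4026/3935

Start with 3.
7 + 1/(3/1) = 7 + 1/3 = 22/3
4 + 1/(22/3) = 4 + 3/22 = 91/22
43 + 1/(91/22) = 43 + 22/91 = 3935/91
1 + 1/(3935/91) = 1 + 91/3935 = 4026/3935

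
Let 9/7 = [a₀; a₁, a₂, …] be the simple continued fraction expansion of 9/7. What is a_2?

Run the Euclidean algorithm, recording each quotient:
9 = 1·7 + 2, so a_0 = 1
7 = 3·2 + 1, so a_1 = 3
2 = 2·1 + 0, so a_2 = 2

2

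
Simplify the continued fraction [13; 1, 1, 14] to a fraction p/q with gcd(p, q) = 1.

Starting at the tail and folding back:
Start with 14.
1 + 1/(14/1) = 1 + 1/14 = 15/14
1 + 1/(15/14) = 1 + 14/15 = 29/15
13 + 1/(29/15) = 13 + 15/29 = 392/29

392/29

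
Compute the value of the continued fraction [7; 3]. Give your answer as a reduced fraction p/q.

22/3

Collapse the nested fraction from the inside out:
Start with 3.
7 + 1/(3/1) = 7 + 1/3 = 22/3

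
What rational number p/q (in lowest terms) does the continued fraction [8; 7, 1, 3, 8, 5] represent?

Build up convergents one term at a time:
a_0 = 8: 8/1
a_1 = 7: 57/7
a_2 = 1: 65/8
a_3 = 3: 252/31
a_4 = 8: 2081/256
a_5 = 5: 10657/1311

10657/1311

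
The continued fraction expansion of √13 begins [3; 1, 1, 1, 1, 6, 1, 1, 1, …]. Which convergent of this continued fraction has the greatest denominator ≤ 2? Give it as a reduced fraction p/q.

7/2

a_0 = 3: 3/1  (≤ bound)
a_1 = 1: 4/1  (≤ bound)
a_2 = 1: 7/2  (≤ bound)
a_3 = 1: 11/3  (> 2, stop)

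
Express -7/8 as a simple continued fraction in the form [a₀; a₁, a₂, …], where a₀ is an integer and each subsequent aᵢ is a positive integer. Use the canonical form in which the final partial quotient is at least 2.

⌊-7/8⌋ = -1, remainder 1
⌊8/1⌋ = 8, remainder 0

[-1; 8]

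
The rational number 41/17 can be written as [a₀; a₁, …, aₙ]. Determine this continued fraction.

41 ÷ 17 → quotient 2, remainder 7
17 ÷ 7 → quotient 2, remainder 3
7 ÷ 3 → quotient 2, remainder 1
3 ÷ 1 → quotient 3, remainder 0

[2; 2, 2, 3]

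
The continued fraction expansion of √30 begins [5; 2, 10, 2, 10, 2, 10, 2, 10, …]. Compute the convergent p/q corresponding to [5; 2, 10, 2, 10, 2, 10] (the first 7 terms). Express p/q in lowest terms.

Start with 10.
2 + 1/(10/1) = 2 + 1/10 = 21/10
10 + 1/(21/10) = 10 + 10/21 = 220/21
2 + 1/(220/21) = 2 + 21/220 = 461/220
10 + 1/(461/220) = 10 + 220/461 = 4830/461
2 + 1/(4830/461) = 2 + 461/4830 = 10121/4830
5 + 1/(10121/4830) = 5 + 4830/10121 = 55435/10121

55435/10121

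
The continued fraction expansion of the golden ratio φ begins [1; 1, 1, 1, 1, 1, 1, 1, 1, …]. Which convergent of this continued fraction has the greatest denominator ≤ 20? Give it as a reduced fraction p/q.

a_0 = 1: 1/1  (≤ bound)
a_1 = 1: 2/1  (≤ bound)
a_2 = 1: 3/2  (≤ bound)
a_3 = 1: 5/3  (≤ bound)
a_4 = 1: 8/5  (≤ bound)
a_5 = 1: 13/8  (≤ bound)
a_6 = 1: 21/13  (≤ bound)
a_7 = 1: 34/21  (> 20, stop)

21/13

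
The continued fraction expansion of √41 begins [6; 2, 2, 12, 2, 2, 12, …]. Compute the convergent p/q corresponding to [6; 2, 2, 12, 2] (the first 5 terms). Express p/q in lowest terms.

Start with 2.
12 + 1/(2/1) = 12 + 1/2 = 25/2
2 + 1/(25/2) = 2 + 2/25 = 52/25
2 + 1/(52/25) = 2 + 25/52 = 129/52
6 + 1/(129/52) = 6 + 52/129 = 826/129

826/129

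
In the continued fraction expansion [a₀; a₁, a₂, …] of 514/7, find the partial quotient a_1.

2

Run the Euclidean algorithm, recording each quotient:
514 = 73·7 + 3, so a_0 = 73
7 = 2·3 + 1, so a_1 = 2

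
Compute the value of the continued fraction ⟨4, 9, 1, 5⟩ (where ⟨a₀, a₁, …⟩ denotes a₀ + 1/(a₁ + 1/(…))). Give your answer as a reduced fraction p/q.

Collapse the nested fraction from the inside out:
Start with 5.
1 + 1/(5/1) = 1 + 1/5 = 6/5
9 + 1/(6/5) = 9 + 5/6 = 59/6
4 + 1/(59/6) = 4 + 6/59 = 242/59

242/59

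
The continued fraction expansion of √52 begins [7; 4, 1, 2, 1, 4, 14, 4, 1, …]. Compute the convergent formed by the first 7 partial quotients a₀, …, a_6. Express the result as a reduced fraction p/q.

Start with 14.
4 + 1/(14/1) = 4 + 1/14 = 57/14
1 + 1/(57/14) = 1 + 14/57 = 71/57
2 + 1/(71/57) = 2 + 57/71 = 199/71
1 + 1/(199/71) = 1 + 71/199 = 270/199
4 + 1/(270/199) = 4 + 199/270 = 1279/270
7 + 1/(1279/270) = 7 + 270/1279 = 9223/1279

9223/1279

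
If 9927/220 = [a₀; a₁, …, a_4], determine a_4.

9927 ÷ 220 → quotient 45, remainder 27
220 ÷ 27 → quotient 8, remainder 4
27 ÷ 4 → quotient 6, remainder 3
4 ÷ 3 → quotient 1, remainder 1
3 ÷ 1 → quotient 3, remainder 0

3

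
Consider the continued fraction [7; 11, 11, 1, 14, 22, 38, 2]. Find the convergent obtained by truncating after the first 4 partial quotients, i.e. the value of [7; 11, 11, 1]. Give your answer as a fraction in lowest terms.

943/133

Start with 1.
11 + 1/(1/1) = 11 + 1/1 = 12/1
11 + 1/(12/1) = 11 + 1/12 = 133/12
7 + 1/(133/12) = 7 + 12/133 = 943/133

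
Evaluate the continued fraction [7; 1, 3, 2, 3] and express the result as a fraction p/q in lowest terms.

241/31

Use the convergent recurrence hₖ = aₖ·hₖ₋₁ + hₖ₋₂ (and likewise for the denominators kₖ):
a_0 = 7: 7/1
a_1 = 1: 8/1
a_2 = 3: 31/4
a_3 = 2: 70/9
a_4 = 3: 241/31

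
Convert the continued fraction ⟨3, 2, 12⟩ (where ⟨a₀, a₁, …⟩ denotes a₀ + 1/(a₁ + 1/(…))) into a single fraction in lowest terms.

Start with 12.
2 + 1/(12/1) = 2 + 1/12 = 25/12
3 + 1/(25/12) = 3 + 12/25 = 87/25

87/25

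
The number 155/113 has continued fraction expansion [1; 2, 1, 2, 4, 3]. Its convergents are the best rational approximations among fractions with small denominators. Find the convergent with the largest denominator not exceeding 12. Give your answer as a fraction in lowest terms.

11/8

a_0 = 1: 1/1  (≤ bound)
a_1 = 2: 3/2  (≤ bound)
a_2 = 1: 4/3  (≤ bound)
a_3 = 2: 11/8  (≤ bound)
a_4 = 4: 48/35  (> 12, stop)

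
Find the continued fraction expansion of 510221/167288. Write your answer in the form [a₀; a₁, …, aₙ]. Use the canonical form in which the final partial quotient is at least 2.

Repeatedly divide and take the remainder:
⌊510221/167288⌋ = 3, remainder 8357
⌊167288/8357⌋ = 20, remainder 148
⌊8357/148⌋ = 56, remainder 69
⌊148/69⌋ = 2, remainder 10
⌊69/10⌋ = 6, remainder 9
⌊10/9⌋ = 1, remainder 1
⌊9/1⌋ = 9, remainder 0

[3; 20, 56, 2, 6, 1, 9]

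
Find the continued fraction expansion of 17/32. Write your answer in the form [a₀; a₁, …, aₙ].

[0; 1, 1, 7, 2]

17 = 0·32 + 17, so a_0 = 0
32 = 1·17 + 15, so a_1 = 1
17 = 1·15 + 2, so a_2 = 1
15 = 7·2 + 1, so a_3 = 7
2 = 2·1 + 0, so a_4 = 2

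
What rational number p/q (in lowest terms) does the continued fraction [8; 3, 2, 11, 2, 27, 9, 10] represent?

3474661/419269

Start with 10.
9 + 1/(10/1) = 9 + 1/10 = 91/10
27 + 1/(91/10) = 27 + 10/91 = 2467/91
2 + 1/(2467/91) = 2 + 91/2467 = 5025/2467
11 + 1/(5025/2467) = 11 + 2467/5025 = 57742/5025
2 + 1/(57742/5025) = 2 + 5025/57742 = 120509/57742
3 + 1/(120509/57742) = 3 + 57742/120509 = 419269/120509
8 + 1/(419269/120509) = 8 + 120509/419269 = 3474661/419269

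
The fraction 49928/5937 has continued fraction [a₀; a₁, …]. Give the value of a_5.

Repeatedly divide and take the remainder:
49928 ÷ 5937 → quotient 8, remainder 2432
5937 ÷ 2432 → quotient 2, remainder 1073
2432 ÷ 1073 → quotient 2, remainder 286
1073 ÷ 286 → quotient 3, remainder 215
286 ÷ 215 → quotient 1, remainder 71
215 ÷ 71 → quotient 3, remainder 2

3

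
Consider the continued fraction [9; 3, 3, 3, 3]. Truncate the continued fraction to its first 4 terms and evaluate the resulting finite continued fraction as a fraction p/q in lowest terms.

a_0 = 9: 9/1
a_1 = 3: 28/3
a_2 = 3: 93/10
a_3 = 3: 307/33

307/33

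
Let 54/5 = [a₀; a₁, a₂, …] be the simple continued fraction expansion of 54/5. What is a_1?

Repeatedly divide and take the remainder:
54 ÷ 5 → quotient 10, remainder 4
5 ÷ 4 → quotient 1, remainder 1

1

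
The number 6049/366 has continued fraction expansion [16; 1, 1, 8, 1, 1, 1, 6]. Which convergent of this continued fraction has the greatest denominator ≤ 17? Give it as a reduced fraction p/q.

List convergents until the denominator exceeds the bound:
a_0 = 16: 16/1  (≤ bound)
a_1 = 1: 17/1  (≤ bound)
a_2 = 1: 33/2  (≤ bound)
a_3 = 8: 281/17  (≤ bound)
a_4 = 1: 314/19  (> 17, stop)

281/17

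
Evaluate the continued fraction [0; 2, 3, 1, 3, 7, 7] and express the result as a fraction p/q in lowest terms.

778/1763

a_0 = 0: 0/1
a_1 = 2: 1/2
a_2 = 3: 3/7
a_3 = 1: 4/9
a_4 = 3: 15/34
a_5 = 7: 109/247
a_6 = 7: 778/1763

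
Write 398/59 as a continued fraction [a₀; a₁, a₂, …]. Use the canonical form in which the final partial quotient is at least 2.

Run the Euclidean algorithm, recording each quotient:
398 ÷ 59 → quotient 6, remainder 44
59 ÷ 44 → quotient 1, remainder 15
44 ÷ 15 → quotient 2, remainder 14
15 ÷ 14 → quotient 1, remainder 1
14 ÷ 1 → quotient 14, remainder 0

[6; 1, 2, 1, 14]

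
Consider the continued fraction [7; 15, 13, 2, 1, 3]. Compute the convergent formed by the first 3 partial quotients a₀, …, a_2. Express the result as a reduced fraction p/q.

a_0 = 7: 7/1
a_1 = 15: 106/15
a_2 = 13: 1385/196

1385/196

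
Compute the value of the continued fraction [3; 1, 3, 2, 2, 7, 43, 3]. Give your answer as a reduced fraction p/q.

a_0 = 3: 3/1
a_1 = 1: 4/1
a_2 = 3: 15/4
a_3 = 2: 34/9
a_4 = 2: 83/22
a_5 = 7: 615/163
a_6 = 43: 26528/7031
a_7 = 3: 80199/21256

80199/21256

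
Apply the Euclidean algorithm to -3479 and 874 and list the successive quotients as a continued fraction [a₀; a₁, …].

[-4; 51, 2, 2, 3]

Repeatedly divide and take the remainder:
-3479 ÷ 874 → quotient -4, remainder 17
874 ÷ 17 → quotient 51, remainder 7
17 ÷ 7 → quotient 2, remainder 3
7 ÷ 3 → quotient 2, remainder 1
3 ÷ 1 → quotient 3, remainder 0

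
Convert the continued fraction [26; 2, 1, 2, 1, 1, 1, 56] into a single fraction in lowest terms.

Start with 56.
1 + 1/(56/1) = 1 + 1/56 = 57/56
1 + 1/(57/56) = 1 + 56/57 = 113/57
1 + 1/(113/57) = 1 + 57/113 = 170/113
2 + 1/(170/113) = 2 + 113/170 = 453/170
1 + 1/(453/170) = 1 + 170/453 = 623/453
2 + 1/(623/453) = 2 + 453/623 = 1699/623
26 + 1/(1699/623) = 26 + 623/1699 = 44797/1699

44797/1699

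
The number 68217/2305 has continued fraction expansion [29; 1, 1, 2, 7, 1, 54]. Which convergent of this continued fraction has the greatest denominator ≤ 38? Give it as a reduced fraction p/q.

1095/37

a_0 = 29: 29/1  (≤ bound)
a_1 = 1: 30/1  (≤ bound)
a_2 = 1: 59/2  (≤ bound)
a_3 = 2: 148/5  (≤ bound)
a_4 = 7: 1095/37  (≤ bound)
a_5 = 1: 1243/42  (> 38, stop)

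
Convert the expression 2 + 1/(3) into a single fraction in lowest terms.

Start with 3.
2 + 1/(3/1) = 2 + 1/3 = 7/3

7/3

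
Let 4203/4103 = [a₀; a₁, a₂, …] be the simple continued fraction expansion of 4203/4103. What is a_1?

Apply division with remainder until the remainder is 0:
4203 ÷ 4103 → quotient 1, remainder 100
4103 ÷ 100 → quotient 41, remainder 3

41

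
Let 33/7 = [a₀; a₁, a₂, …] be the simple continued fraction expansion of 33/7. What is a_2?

2

⌊33/7⌋ = 4, remainder 5
⌊7/5⌋ = 1, remainder 2
⌊5/2⌋ = 2, remainder 1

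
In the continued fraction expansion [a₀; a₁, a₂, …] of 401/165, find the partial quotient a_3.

⌊401/165⌋ = 2, remainder 71
⌊165/71⌋ = 2, remainder 23
⌊71/23⌋ = 3, remainder 2
⌊23/2⌋ = 11, remainder 1

11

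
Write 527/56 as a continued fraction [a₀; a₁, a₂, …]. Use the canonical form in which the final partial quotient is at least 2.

[9; 2, 2, 3, 3]

Run the Euclidean algorithm, recording each quotient:
527 ÷ 56 → quotient 9, remainder 23
56 ÷ 23 → quotient 2, remainder 10
23 ÷ 10 → quotient 2, remainder 3
10 ÷ 3 → quotient 3, remainder 1
3 ÷ 1 → quotient 3, remainder 0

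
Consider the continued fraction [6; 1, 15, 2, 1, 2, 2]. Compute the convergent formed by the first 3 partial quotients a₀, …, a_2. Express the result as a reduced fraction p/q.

111/16

Compute successive convergents:
a_0 = 6: 6/1
a_1 = 1: 7/1
a_2 = 15: 111/16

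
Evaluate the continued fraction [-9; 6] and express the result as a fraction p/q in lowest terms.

Use the convergent recurrence hₖ = aₖ·hₖ₋₁ + hₖ₋₂ (and likewise for the denominators kₖ):
a_0 = -9: -9/1
a_1 = 6: -53/6

-53/6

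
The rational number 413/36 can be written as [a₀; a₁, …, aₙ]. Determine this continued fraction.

[11; 2, 8, 2]

413 ÷ 36 → quotient 11, remainder 17
36 ÷ 17 → quotient 2, remainder 2
17 ÷ 2 → quotient 8, remainder 1
2 ÷ 1 → quotient 2, remainder 0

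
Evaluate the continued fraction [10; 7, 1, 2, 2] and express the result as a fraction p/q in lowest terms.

Start with 2.
2 + 1/(2/1) = 2 + 1/2 = 5/2
1 + 1/(5/2) = 1 + 2/5 = 7/5
7 + 1/(7/5) = 7 + 5/7 = 54/7
10 + 1/(54/7) = 10 + 7/54 = 547/54

547/54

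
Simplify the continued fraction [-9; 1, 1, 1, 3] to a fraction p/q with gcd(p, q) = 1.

-92/11

Collapse the nested fraction from the inside out:
Start with 3.
1 + 1/(3/1) = 1 + 1/3 = 4/3
1 + 1/(4/3) = 1 + 3/4 = 7/4
1 + 1/(7/4) = 1 + 4/7 = 11/7
-9 + 1/(11/7) = -9 + 7/11 = -92/11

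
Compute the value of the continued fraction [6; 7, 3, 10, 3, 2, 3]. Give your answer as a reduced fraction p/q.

34377/5602

Start with 3.
2 + 1/(3/1) = 2 + 1/3 = 7/3
3 + 1/(7/3) = 3 + 3/7 = 24/7
10 + 1/(24/7) = 10 + 7/24 = 247/24
3 + 1/(247/24) = 3 + 24/247 = 765/247
7 + 1/(765/247) = 7 + 247/765 = 5602/765
6 + 1/(5602/765) = 6 + 765/5602 = 34377/5602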